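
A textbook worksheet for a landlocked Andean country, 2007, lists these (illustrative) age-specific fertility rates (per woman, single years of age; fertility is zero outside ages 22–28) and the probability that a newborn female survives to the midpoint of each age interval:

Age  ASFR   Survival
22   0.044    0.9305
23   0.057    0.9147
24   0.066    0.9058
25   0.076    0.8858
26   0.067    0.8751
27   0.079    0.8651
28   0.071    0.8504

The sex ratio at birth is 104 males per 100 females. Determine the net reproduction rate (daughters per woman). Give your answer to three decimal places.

0.200

Proportion female at birth = 100 / (100 + 104) = 0.49020.
Per-age-group product (1 × ASFR × survival probability):
  22: 1 × 0.044 × 0.9305 = 0.04094
  23: 1 × 0.057 × 0.9147 = 0.05214
  24: 1 × 0.066 × 0.9058 = 0.05978
  25: 1 × 0.076 × 0.8858 = 0.06732
  26: 1 × 0.067 × 0.8751 = 0.05863
  27: 1 × 0.079 × 0.8651 = 0.06834
  28: 1 × 0.071 × 0.8504 = 0.06038
Sum = 0.40753
NRR = 0.49020 × 0.40753 = 0.19977
With NRR below 1 the population is below replacement fertility.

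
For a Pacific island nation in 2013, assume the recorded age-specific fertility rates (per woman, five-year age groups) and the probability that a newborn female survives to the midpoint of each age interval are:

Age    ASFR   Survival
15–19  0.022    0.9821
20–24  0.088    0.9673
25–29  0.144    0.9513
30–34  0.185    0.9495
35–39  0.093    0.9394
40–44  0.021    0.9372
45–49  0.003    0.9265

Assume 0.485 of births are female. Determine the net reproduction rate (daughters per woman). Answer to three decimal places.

Proportion female at birth = 0.485.
Per-age-group product (5 × ASFR × survival probability):
  15–19: 5 × 0.022 × 0.9821 = 0.10803
  20–24: 5 × 0.088 × 0.9673 = 0.42561
  25–29: 5 × 0.144 × 0.9513 = 0.68494
  30–34: 5 × 0.185 × 0.9495 = 0.87829
  35–39: 5 × 0.093 × 0.9394 = 0.43682
  40–44: 5 × 0.021 × 0.9372 = 0.09841
  45–49: 5 × 0.003 × 0.9265 = 0.01390
Sum = 2.64600
NRR = 0.485 × 2.64600 = 1.28331
An NRR exceeding 1 indicates intrinsic growth under these rates.

1.283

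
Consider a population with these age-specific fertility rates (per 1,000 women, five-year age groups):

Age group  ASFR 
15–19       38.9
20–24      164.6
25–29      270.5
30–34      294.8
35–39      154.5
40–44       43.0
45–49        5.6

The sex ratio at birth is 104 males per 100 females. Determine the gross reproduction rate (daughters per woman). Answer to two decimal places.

Proportion female at birth = 100 / (100 + 104) = 0.49020.
Sum of ASFRs = 38.9 + 164.6 + 270.5 + 294.8 + 154.5 + 43.0 + 5.6 = 971.9
TFR = 5 × 971.9 / 1000 = 4.8595
GRR = 0.49020 × 4.8595 = 2.38213

2.38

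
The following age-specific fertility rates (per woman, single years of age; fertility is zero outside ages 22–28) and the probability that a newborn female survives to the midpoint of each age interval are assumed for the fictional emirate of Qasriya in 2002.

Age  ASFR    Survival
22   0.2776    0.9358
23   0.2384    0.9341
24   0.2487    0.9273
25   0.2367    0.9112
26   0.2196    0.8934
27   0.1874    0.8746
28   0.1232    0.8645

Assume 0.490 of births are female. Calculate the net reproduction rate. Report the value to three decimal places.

Proportion female at birth = 0.490.
Each age group contributes 1 × ASFR × survival:
  22: 1 × 0.2776 × 0.9358 = 0.25978
  23: 1 × 0.2384 × 0.9341 = 0.22269
  24: 1 × 0.2487 × 0.9273 = 0.23062
  25: 1 × 0.2367 × 0.9112 = 0.21568
  26: 1 × 0.2196 × 0.8934 = 0.19619
  27: 1 × 0.1874 × 0.8746 = 0.16390
  28: 1 × 0.1232 × 0.8645 = 0.10651
Sum = 1.39537
NRR = 0.490 × 1.39537 = 0.68373
An NRR under 1 implies long-run decline under these rates.

0.684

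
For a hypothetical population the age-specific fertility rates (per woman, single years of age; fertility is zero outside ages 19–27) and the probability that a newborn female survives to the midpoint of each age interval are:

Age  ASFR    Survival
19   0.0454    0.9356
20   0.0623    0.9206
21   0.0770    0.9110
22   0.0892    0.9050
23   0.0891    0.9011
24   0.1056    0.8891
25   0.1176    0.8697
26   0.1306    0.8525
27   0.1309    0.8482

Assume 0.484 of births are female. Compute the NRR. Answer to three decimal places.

0.363

Proportion female at birth = 0.484.
Per-age-group product (1 × ASFR × survival probability):
  19: 1 × 0.0454 × 0.9356 = 0.04248
  20: 1 × 0.0623 × 0.9206 = 0.05735
  21: 1 × 0.0770 × 0.9110 = 0.07015
  22: 1 × 0.0892 × 0.9050 = 0.08073
  23: 1 × 0.0891 × 0.9011 = 0.08029
  24: 1 × 0.1056 × 0.8891 = 0.09389
  25: 1 × 0.1176 × 0.8697 = 0.10228
  26: 1 × 0.1306 × 0.8525 = 0.11134
  27: 1 × 0.1309 × 0.8482 = 0.11103
Sum = 0.74954
NRR = 0.484 × 0.74954 = 0.36278
With NRR below 1 the population is below replacement fertility.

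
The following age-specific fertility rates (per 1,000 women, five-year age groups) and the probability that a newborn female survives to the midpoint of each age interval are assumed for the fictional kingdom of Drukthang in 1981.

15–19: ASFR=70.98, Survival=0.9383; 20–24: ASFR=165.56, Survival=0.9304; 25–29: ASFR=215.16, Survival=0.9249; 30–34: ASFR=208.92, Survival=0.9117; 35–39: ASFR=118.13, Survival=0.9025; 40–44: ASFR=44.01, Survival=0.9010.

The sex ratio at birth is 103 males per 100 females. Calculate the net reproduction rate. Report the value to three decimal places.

1.863

Proportion female at birth = 100 / (100 + 103) = 0.49261.
Weighting each age-specific rate by interval width and survival:
  15–19: 5 × 70.98/1000 × 0.9383 = 0.33300
  20–24: 5 × 165.56/1000 × 0.9304 = 0.77019
  25–29: 5 × 215.16/1000 × 0.9249 = 0.99501
  30–34: 5 × 208.92/1000 × 0.9117 = 0.95236
  35–39: 5 × 118.13/1000 × 0.9025 = 0.53306
  40–44: 5 × 44.01/1000 × 0.9010 = 0.19827
Sum = 3.78189
NRR = 0.49261 × 3.78189 = 1.86300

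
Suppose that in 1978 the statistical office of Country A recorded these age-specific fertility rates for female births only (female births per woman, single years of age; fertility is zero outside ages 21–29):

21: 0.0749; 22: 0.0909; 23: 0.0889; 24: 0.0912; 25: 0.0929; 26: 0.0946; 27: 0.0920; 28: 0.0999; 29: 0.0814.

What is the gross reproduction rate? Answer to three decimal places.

0.807

Sum of female ASFRs = 0.0749 + 0.0909 + 0.0889 + 0.0912 + 0.0929 + 0.0946 + 0.0920 + 0.0999 + 0.0814 = 0.8067
GRR = 0.8067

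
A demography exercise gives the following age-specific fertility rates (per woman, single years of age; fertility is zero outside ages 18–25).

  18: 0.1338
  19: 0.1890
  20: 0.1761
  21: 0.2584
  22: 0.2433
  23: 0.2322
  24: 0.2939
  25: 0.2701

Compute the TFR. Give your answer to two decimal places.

Sum of ASFRs = 0.1338 + 0.1890 + 0.1761 + 0.2584 + 0.2433 + 0.2322 + 0.2939 + 0.2701 = 1.7968
TFR = 1.7968

1.80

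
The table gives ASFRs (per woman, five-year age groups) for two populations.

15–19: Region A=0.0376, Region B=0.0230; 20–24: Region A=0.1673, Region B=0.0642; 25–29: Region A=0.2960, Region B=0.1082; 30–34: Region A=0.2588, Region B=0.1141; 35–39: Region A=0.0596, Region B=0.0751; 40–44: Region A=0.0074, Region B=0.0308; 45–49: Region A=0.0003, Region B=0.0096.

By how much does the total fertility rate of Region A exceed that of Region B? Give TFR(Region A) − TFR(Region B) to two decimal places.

Region A:
  Sum of ASFRs = 0.0376 + 0.1673 + 0.2960 + 0.2588 + 0.0596 + 0.0074 + 0.0003 = 0.8270
  TFR = 5 × 0.8270 = 4.135
Region B:
  Sum of ASFRs = 0.0230 + 0.0642 + 0.1082 + 0.1141 + 0.0751 + 0.0308 + 0.0096 = 0.4250
  TFR = 5 × 0.4250 = 2.125
Difference = 4.135 − 2.125 = 2.01

2.01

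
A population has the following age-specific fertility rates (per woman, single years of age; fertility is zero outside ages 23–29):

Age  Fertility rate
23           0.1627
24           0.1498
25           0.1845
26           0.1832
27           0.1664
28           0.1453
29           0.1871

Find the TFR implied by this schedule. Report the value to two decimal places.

Sum of ASFRs = 0.1627 + 0.1498 + 0.1845 + 0.1832 + 0.1664 + 0.1453 + 0.1871 = 1.1790
TFR = 1.179

1.18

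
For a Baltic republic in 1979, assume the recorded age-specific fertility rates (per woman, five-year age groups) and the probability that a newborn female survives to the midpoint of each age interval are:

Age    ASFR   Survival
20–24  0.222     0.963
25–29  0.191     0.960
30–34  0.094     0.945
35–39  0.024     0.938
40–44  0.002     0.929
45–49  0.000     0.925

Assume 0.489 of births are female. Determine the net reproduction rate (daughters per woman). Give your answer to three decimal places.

Proportion female at birth = 0.489.
Survival-weighted fertility by age (5·fₓ·Sₓ):
  20–24: 5 × 0.222 × 0.963 = 1.06893
  25–29: 5 × 0.191 × 0.960 = 0.91680
  30–34: 5 × 0.094 × 0.945 = 0.44415
  35–39: 5 × 0.024 × 0.938 = 0.11256
  40–44: 5 × 0.002 × 0.929 = 0.00929
  45–49: 5 × 0.000 × 0.925 = 0.00000
Sum = 2.55173
NRR = 0.489 × 2.55173 = 1.24780

1.248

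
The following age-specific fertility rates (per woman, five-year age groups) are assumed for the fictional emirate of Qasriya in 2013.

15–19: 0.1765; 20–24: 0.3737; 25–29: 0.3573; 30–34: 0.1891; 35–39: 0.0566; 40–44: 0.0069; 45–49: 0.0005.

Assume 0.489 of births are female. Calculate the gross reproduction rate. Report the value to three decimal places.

2.838

Proportion female at birth = 0.489.
Sum of ASFRs = 0.1765 + 0.3737 + 0.3573 + 0.1891 + 0.0566 + 0.0069 + 0.0005 = 1.1606
TFR = 5 × 1.1606 = 5.803
GRR = 0.489 × 5.803 = 2.83767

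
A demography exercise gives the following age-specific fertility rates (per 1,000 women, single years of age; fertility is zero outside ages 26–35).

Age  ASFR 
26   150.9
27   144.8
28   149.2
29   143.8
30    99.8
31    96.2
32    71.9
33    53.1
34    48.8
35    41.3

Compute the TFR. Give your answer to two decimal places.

Sum of ASFRs = 150.9 + 144.8 + 149.2 + 143.8 + 99.8 + 96.2 + 71.9 + 53.1 + 48.8 + 41.3 = 999.8
TFR = 999.8 / 1000 = 0.9998

1.00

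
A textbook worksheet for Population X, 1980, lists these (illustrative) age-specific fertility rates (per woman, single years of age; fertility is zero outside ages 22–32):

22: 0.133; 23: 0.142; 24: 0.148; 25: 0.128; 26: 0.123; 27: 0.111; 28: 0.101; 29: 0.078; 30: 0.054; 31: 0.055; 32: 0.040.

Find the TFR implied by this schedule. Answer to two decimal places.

Sum of ASFRs = 0.133 + 0.142 + 0.148 + 0.128 + 0.123 + 0.111 + 0.101 + 0.078 + 0.054 + 0.055 + 0.040 = 1.113
TFR = 1.113

1.11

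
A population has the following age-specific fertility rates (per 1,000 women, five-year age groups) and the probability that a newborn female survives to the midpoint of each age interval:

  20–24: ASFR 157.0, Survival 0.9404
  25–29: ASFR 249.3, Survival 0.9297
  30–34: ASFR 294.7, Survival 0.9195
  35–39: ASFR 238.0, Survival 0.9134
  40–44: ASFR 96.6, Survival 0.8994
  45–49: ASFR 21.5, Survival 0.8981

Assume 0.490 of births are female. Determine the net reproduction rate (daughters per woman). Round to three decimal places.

2.386

Proportion female at birth = 0.490.
Each age group contributes 5 × ASFR × survival:
  20–24: 5 × 157.0/1000 × 0.9404 = 0.73821
  25–29: 5 × 249.3/1000 × 0.9297 = 1.15887
  30–34: 5 × 294.7/1000 × 0.9195 = 1.35488
  35–39: 5 × 238.0/1000 × 0.9134 = 1.08695
  40–44: 5 × 96.6/1000 × 0.8994 = 0.43441
  45–49: 5 × 21.5/1000 × 0.8981 = 0.09655
Sum = 4.86987
NRR = 0.490 × 4.86987 = 2.38624
An NRR exceeding 1 indicates intrinsic growth under these rates.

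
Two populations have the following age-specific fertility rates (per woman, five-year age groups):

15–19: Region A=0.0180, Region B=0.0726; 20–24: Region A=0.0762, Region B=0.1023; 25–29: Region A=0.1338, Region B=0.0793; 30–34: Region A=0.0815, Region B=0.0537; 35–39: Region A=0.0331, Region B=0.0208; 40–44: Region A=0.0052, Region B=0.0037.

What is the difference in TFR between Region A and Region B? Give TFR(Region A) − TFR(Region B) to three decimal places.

Region A:
  Sum of ASFRs = 0.0180 + 0.0762 + 0.1338 + 0.0815 + 0.0331 + 0.0052 = 0.3478
  TFR = 5 × 0.3478 = 1.739
Region B:
  Sum of ASFRs = 0.0726 + 0.1023 + 0.0793 + 0.0537 + 0.0208 + 0.0037 = 0.3324
  TFR = 5 × 0.3324 = 1.662
Difference = 1.739 − 1.662 = 0.077

0.077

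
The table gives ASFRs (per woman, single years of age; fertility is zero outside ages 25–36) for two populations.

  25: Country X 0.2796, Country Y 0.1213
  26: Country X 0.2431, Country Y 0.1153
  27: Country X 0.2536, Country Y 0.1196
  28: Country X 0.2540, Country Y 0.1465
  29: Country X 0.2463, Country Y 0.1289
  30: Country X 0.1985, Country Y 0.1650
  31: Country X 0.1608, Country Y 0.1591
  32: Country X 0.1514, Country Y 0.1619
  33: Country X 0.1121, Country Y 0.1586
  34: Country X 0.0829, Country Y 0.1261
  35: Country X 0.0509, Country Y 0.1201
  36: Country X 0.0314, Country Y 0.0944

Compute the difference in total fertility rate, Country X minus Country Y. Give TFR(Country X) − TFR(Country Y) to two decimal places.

0.45

Country X:
  Sum of ASFRs = 0.2796 + 0.2431 + 0.2536 + 0.2540 + 0.2463 + 0.1985 + 0.1608 + 0.1514 + 0.1121 + 0.0829 + 0.0509 + 0.0314 = 2.0646
  TFR = 2.0646
Country Y:
  Sum of ASFRs = 0.1213 + 0.1153 + 0.1196 + 0.1465 + 0.1289 + 0.1650 + 0.1591 + 0.1619 + 0.1586 + 0.1261 + 0.1201 + 0.0944 = 1.6168
  TFR = 1.6168
Difference = 2.0646 − 1.6168 = 0.4478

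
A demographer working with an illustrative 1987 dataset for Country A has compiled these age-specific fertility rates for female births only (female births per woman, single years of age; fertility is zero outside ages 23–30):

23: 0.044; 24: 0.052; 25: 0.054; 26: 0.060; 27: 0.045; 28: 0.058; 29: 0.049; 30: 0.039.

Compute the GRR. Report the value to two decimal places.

0.40

Sum of female ASFRs = 0.044 + 0.052 + 0.054 + 0.060 + 0.045 + 0.058 + 0.049 + 0.039 = 0.401
GRR = 0.401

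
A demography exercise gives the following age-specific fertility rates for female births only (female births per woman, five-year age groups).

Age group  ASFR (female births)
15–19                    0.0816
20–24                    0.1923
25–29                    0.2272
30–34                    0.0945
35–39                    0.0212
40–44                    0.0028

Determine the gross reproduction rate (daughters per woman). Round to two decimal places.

3.10

Sum of female ASFRs = 0.0816 + 0.1923 + 0.2272 + 0.0945 + 0.0212 + 0.0028 = 0.6196
GRR = 5 × 0.6196 = 3.098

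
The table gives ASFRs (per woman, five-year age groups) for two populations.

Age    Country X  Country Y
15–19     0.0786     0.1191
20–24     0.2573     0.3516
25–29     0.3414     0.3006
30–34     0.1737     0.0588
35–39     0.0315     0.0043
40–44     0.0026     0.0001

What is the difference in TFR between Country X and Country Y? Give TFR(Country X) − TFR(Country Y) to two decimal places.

Country X:
  Sum of ASFRs = 0.0786 + 0.2573 + 0.3414 + 0.1737 + 0.0315 + 0.0026 = 0.8851
  TFR = 5 × 0.8851 = 4.4255
Country Y:
  Sum of ASFRs = 0.1191 + 0.3516 + 0.3006 + 0.0588 + 0.0043 + 0.0001 = 0.8345
  TFR = 5 × 0.8345 = 4.1725
Difference = 4.4255 − 4.1725 = 0.253

0.25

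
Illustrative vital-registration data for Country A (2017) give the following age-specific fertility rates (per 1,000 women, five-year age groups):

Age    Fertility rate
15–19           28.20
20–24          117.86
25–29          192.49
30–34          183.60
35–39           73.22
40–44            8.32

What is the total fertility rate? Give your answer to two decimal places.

3.02

Sum of ASFRs = 28.20 + 117.86 + 192.49 + 183.60 + 73.22 + 8.32 = 603.69
TFR = 5 × 603.69 / 1000 = 3.01845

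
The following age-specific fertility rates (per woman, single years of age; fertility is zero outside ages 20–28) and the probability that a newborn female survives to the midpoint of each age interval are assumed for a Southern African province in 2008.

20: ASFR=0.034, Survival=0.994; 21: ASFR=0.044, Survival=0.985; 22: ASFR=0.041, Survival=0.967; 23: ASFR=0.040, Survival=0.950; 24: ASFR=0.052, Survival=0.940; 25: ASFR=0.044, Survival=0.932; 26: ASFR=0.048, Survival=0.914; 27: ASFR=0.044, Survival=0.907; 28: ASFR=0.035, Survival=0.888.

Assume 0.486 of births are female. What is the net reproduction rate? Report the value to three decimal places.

Proportion female at birth = 0.486.
Survival-weighted fertility by age (1·fₓ·Sₓ):
  20: 1 × 0.034 × 0.994 = 0.03380
  21: 1 × 0.044 × 0.985 = 0.04334
  22: 1 × 0.041 × 0.967 = 0.03965
  23: 1 × 0.040 × 0.950 = 0.03800
  24: 1 × 0.052 × 0.940 = 0.04888
  25: 1 × 0.044 × 0.932 = 0.04101
  26: 1 × 0.048 × 0.914 = 0.04387
  27: 1 × 0.044 × 0.907 = 0.03991
  28: 1 × 0.035 × 0.888 = 0.03108
Sum = 0.35954
NRR = 0.486 × 0.35954 = 0.17474

0.175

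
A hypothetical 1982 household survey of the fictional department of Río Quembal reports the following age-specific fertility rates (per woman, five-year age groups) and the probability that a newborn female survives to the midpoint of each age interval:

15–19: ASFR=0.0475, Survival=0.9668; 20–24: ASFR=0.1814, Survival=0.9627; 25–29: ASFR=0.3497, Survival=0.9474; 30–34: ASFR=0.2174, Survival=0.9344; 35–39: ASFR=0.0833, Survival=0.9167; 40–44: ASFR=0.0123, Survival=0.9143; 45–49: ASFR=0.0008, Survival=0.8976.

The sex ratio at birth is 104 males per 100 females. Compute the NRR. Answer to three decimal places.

Proportion female at birth = 100 / (100 + 104) = 0.49020.
Per-age-group product (5 × ASFR × survival probability):
  15–19: 5 × 0.0475 × 0.9668 = 0.22962
  20–24: 5 × 0.1814 × 0.9627 = 0.87317
  25–29: 5 × 0.3497 × 0.9474 = 1.65653
  30–34: 5 × 0.2174 × 0.9344 = 1.01569
  35–39: 5 × 0.0833 × 0.9167 = 0.38181
  40–44: 5 × 0.0123 × 0.9143 = 0.05623
  45–49: 5 × 0.0008 × 0.8976 = 0.00359
Sum = 4.21664
NRR = 0.49020 × 4.21664 = 2.06700

2.067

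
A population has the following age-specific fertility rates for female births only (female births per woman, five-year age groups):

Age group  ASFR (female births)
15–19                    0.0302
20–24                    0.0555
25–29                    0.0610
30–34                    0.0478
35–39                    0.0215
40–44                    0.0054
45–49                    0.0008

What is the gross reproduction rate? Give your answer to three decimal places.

1.111

Sum of female ASFRs = 0.0302 + 0.0555 + 0.0610 + 0.0478 + 0.0215 + 0.0054 + 0.0008 = 0.2222
GRR = 5 × 0.2222 = 1.111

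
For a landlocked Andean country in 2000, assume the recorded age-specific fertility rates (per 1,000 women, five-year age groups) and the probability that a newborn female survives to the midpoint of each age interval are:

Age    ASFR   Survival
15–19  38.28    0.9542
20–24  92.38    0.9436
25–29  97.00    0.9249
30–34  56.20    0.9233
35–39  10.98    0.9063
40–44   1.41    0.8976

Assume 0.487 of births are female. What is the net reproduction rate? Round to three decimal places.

0.673

Proportion female at birth = 0.487.
Survival-weighted fertility by age (5·fₓ·Sₓ):
  15–19: 5 × 38.28/1000 × 0.9542 = 0.18263
  20–24: 5 × 92.38/1000 × 0.9436 = 0.43585
  25–29: 5 × 97.00/1000 × 0.9249 = 0.44858
  30–34: 5 × 56.20/1000 × 0.9233 = 0.25945
  35–39: 5 × 10.98/1000 × 0.9063 = 0.04976
  40–44: 5 × 1.41/1000 × 0.8976 = 0.00633
Sum = 1.38260
NRR = 0.487 × 1.38260 = 0.67333
An NRR under 1 implies long-run decline under these rates.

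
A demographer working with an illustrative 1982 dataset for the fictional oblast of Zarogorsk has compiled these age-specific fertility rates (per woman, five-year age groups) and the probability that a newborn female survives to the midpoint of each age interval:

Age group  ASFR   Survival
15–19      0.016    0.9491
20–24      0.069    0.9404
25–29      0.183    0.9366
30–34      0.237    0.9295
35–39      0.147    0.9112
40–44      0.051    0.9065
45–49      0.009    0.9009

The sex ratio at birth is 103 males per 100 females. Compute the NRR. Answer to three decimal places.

Proportion female at birth = 100 / (100 + 103) = 0.49261.
Weighting each age-specific rate by interval width and survival:
  15–19: 5 × 0.016 × 0.9491 = 0.07593
  20–24: 5 × 0.069 × 0.9404 = 0.32444
  25–29: 5 × 0.183 × 0.9366 = 0.85699
  30–34: 5 × 0.237 × 0.9295 = 1.10146
  35–39: 5 × 0.147 × 0.9112 = 0.66973
  40–44: 5 × 0.051 × 0.9065 = 0.23116
  45–49: 5 × 0.009 × 0.9009 = 0.04054
Sum = 3.30025
NRR = 0.49261 × 3.30025 = 1.62574

1.626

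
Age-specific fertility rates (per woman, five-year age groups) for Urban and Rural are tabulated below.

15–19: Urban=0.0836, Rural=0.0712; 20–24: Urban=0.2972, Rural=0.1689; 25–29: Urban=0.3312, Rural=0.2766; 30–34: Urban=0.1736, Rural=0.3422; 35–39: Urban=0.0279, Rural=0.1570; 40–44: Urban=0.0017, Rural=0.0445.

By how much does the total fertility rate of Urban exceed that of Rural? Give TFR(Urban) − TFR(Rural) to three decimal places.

-0.726

Urban:
  Sum of ASFRs = 0.0836 + 0.2972 + 0.3312 + 0.1736 + 0.0279 + 0.0017 = 0.9152
  TFR = 5 × 0.9152 = 4.576
Rural:
  Sum of ASFRs = 0.0712 + 0.1689 + 0.2766 + 0.3422 + 0.1570 + 0.0445 = 1.0604
  TFR = 5 × 1.0604 = 5.302
Difference = 4.576 − 5.302 = -0.726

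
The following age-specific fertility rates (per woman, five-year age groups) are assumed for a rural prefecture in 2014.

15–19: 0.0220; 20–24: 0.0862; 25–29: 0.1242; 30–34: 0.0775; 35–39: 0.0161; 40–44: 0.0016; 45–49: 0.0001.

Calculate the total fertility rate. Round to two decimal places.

Sum of ASFRs = 0.0220 + 0.0862 + 0.1242 + 0.0775 + 0.0161 + 0.0016 + 0.0001 = 0.3277
TFR = 5 × 0.3277 = 1.6385

1.64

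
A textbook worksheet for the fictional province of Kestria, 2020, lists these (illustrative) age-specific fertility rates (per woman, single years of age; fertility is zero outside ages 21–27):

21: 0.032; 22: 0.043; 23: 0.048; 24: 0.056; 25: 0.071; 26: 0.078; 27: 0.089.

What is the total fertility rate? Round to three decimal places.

Sum of ASFRs = 0.032 + 0.043 + 0.048 + 0.056 + 0.071 + 0.078 + 0.089 = 0.417
TFR = 0.417

0.417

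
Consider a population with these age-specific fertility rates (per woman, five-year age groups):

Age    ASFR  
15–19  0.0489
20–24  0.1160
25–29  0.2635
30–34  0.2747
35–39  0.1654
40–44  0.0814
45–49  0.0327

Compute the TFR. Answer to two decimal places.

Sum of ASFRs = 0.0489 + 0.1160 + 0.2635 + 0.2747 + 0.1654 + 0.0814 + 0.0327 = 0.9826
TFR = 5 × 0.9826 = 4.913

4.91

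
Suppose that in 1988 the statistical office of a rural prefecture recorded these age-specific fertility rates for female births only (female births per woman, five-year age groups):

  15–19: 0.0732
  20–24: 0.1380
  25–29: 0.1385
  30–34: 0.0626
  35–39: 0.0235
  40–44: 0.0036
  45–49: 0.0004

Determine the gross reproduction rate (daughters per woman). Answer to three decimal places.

Sum of female ASFRs = 0.0732 + 0.1380 + 0.1385 + 0.0626 + 0.0235 + 0.0036 + 0.0004 = 0.4398
GRR = 5 × 0.4398 = 2.199

2.199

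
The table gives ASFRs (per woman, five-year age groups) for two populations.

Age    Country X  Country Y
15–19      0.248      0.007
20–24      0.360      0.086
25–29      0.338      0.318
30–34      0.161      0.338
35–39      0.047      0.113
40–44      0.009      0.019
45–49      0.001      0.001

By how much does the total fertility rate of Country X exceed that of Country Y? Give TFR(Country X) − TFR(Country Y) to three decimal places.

1.410

Country X:
  Sum of ASFRs = 0.248 + 0.360 + 0.338 + 0.161 + 0.047 + 0.009 + 0.001 = 1.164
  TFR = 5 × 1.164 = 5.82
Country Y:
  Sum of ASFRs = 0.007 + 0.086 + 0.318 + 0.338 + 0.113 + 0.019 + 0.001 = 0.882
  TFR = 5 × 0.882 = 4.41
Difference = 5.82 − 4.41 = 1.41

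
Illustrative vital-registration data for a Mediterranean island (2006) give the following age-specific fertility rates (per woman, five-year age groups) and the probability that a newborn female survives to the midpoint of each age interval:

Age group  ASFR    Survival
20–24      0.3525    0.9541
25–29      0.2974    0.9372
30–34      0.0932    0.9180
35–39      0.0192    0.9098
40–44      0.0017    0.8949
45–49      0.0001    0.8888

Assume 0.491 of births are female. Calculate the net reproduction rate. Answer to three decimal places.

Proportion female at birth = 0.491.
Weighting each age-specific rate by interval width and survival:
  20–24: 5 × 0.3525 × 0.9541 = 1.68160
  25–29: 5 × 0.2974 × 0.9372 = 1.39362
  30–34: 5 × 0.0932 × 0.9180 = 0.42779
  35–39: 5 × 0.0192 × 0.9098 = 0.08734
  40–44: 5 × 0.0017 × 0.8949 = 0.00761
  45–49: 5 × 0.0001 × 0.8888 = 0.00044
Sum = 3.59840
NRR = 0.491 × 3.59840 = 1.76681

1.767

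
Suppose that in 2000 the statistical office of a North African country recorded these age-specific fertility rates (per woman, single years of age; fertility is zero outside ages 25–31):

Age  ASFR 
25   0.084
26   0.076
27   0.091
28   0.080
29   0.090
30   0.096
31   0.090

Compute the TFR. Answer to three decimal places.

0.607

Sum of ASFRs = 0.084 + 0.076 + 0.091 + 0.080 + 0.090 + 0.096 + 0.090 = 0.607
TFR = 0.607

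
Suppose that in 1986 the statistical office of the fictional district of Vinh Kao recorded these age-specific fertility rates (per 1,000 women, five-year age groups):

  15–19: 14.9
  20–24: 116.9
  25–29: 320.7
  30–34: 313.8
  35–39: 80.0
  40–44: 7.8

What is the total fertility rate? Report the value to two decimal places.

Sum of ASFRs = 14.9 + 116.9 + 320.7 + 313.8 + 80.0 + 7.8 = 854.1
TFR = 5 × 854.1 / 1000 = 4.2705

4.27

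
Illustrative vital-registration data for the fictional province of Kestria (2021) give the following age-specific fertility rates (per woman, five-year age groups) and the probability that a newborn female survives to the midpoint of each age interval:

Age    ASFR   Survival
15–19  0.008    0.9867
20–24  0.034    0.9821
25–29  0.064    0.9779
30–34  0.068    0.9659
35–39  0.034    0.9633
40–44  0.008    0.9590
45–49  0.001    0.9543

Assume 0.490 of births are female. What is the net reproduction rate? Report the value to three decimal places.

Proportion female at birth = 0.490.
Each age group contributes 5 × ASFR × survival:
  15–19: 5 × 0.008 × 0.9867 = 0.03947
  20–24: 5 × 0.034 × 0.9821 = 0.16696
  25–29: 5 × 0.064 × 0.9779 = 0.31293
  30–34: 5 × 0.068 × 0.9659 = 0.32841
  35–39: 5 × 0.034 × 0.9633 = 0.16376
  40–44: 5 × 0.008 × 0.9590 = 0.03836
  45–49: 5 × 0.001 × 0.9543 = 0.00477
Sum = 1.05466
NRR = 0.490 × 1.05466 = 0.51678

0.517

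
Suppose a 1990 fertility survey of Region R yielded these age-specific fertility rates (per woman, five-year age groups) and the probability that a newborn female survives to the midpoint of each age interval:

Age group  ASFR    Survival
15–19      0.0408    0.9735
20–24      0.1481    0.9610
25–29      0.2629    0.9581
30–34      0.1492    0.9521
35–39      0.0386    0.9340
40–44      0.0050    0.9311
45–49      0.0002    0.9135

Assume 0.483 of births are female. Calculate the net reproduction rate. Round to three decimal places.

Proportion female at birth = 0.483.
Each age group contributes 5 × ASFR × survival:
  15–19: 5 × 0.0408 × 0.9735 = 0.19859
  20–24: 5 × 0.1481 × 0.9610 = 0.71162
  25–29: 5 × 0.2629 × 0.9581 = 1.25942
  30–34: 5 × 0.1492 × 0.9521 = 0.71027
  35–39: 5 × 0.0386 × 0.9340 = 0.18026
  40–44: 5 × 0.0050 × 0.9311 = 0.02328
  45–49: 5 × 0.0002 × 0.9135 = 0.00091
Sum = 3.08435
NRR = 0.483 × 3.08435 = 1.48974

1.490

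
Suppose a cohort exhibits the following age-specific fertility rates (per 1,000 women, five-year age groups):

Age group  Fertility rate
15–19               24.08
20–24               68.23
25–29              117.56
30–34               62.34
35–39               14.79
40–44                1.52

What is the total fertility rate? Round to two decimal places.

Sum of ASFRs = 24.08 + 68.23 + 117.56 + 62.34 + 14.79 + 1.52 = 288.52
TFR = 5 × 288.52 / 1000 = 1.4426

1.44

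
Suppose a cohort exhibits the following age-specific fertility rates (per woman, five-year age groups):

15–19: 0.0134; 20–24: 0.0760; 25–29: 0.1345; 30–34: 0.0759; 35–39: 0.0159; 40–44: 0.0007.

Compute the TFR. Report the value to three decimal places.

1.582

Sum of ASFRs = 0.0134 + 0.0760 + 0.1345 + 0.0759 + 0.0159 + 0.0007 = 0.3164
TFR = 5 × 0.3164 = 1.582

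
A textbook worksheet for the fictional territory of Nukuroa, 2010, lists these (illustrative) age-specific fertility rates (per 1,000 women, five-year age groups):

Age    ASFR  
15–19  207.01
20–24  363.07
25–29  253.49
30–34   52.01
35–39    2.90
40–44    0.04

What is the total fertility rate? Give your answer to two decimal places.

Sum of ASFRs = 207.01 + 363.07 + 253.49 + 52.01 + 2.90 + 0.04 = 878.52
TFR = 5 × 878.52 / 1000 = 4.3926

4.39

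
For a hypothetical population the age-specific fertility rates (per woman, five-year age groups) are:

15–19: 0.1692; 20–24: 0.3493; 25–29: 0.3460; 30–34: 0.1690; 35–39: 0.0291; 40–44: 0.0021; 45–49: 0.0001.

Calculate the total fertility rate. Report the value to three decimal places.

Sum of ASFRs = 0.1692 + 0.3493 + 0.3460 + 0.1690 + 0.0291 + 0.0021 + 0.0001 = 1.0648
TFR = 5 × 1.0648 = 5.324

5.324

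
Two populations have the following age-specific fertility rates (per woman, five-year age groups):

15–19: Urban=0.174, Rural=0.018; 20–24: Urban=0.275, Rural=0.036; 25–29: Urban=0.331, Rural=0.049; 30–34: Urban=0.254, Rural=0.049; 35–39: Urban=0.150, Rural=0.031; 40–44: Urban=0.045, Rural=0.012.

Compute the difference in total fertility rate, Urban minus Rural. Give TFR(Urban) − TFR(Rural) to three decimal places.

5.170

Urban:
  Sum of ASFRs = 0.174 + 0.275 + 0.331 + 0.254 + 0.150 + 0.045 = 1.229
  TFR = 5 × 1.229 = 6.145
Rural:
  Sum of ASFRs = 0.018 + 0.036 + 0.049 + 0.049 + 0.031 + 0.012 = 0.195
  TFR = 5 × 0.195 = 0.975
Difference = 6.145 − 0.975 = 5.17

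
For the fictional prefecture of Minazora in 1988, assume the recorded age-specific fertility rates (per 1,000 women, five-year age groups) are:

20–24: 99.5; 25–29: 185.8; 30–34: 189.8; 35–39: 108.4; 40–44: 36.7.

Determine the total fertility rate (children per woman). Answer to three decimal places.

3.101

Sum of ASFRs = 99.5 + 185.8 + 189.8 + 108.4 + 36.7 = 620.2
TFR = 5 × 620.2 / 1000 = 3.101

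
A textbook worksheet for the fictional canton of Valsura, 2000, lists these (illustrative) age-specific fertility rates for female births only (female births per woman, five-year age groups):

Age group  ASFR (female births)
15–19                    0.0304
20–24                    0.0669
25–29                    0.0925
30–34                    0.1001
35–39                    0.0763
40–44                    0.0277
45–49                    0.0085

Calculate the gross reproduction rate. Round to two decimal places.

Sum of female ASFRs = 0.0304 + 0.0669 + 0.0925 + 0.1001 + 0.0763 + 0.0277 + 0.0085 = 0.4024
GRR = 5 × 0.4024 = 2.012

2.01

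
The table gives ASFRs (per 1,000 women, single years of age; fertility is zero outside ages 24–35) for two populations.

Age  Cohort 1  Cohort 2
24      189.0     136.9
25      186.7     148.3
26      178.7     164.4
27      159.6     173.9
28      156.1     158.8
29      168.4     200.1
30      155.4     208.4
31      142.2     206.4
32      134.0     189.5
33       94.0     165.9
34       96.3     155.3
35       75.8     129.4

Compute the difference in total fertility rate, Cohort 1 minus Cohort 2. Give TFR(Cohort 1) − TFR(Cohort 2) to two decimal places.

Cohort 1:
  Sum of ASFRs = 189.0 + 186.7 + 178.7 + 159.6 + 156.1 + 168.4 + 155.4 + 142.2 + 134.0 + 94.0 + 96.3 + 75.8 = 1736.2
  TFR = 1736.2 / 1000 = 1.7362
Cohort 2:
  Sum of ASFRs = 136.9 + 148.3 + 164.4 + 173.9 + 158.8 + 200.1 + 208.4 + 206.4 + 189.5 + 165.9 + 155.3 + 129.4 = 2037.3
  TFR = 2037.3 / 1000 = 2.0373
Difference = 1.7362 − 2.0373 = -0.3011

-0.30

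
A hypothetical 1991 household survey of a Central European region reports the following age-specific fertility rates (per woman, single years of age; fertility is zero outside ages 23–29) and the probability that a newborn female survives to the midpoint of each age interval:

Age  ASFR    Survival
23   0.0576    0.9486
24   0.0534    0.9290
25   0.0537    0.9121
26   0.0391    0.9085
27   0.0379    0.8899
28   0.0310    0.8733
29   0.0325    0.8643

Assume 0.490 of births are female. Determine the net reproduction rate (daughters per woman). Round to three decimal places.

Proportion female at birth = 0.490.
Each age group contributes 1 × ASFR × survival:
  23: 1 × 0.0576 × 0.9486 = 0.05464
  24: 1 × 0.0534 × 0.9290 = 0.04961
  25: 1 × 0.0537 × 0.9121 = 0.04898
  26: 1 × 0.0391 × 0.9085 = 0.03552
  27: 1 × 0.0379 × 0.8899 = 0.03373
  28: 1 × 0.0310 × 0.8733 = 0.02707
  29: 1 × 0.0325 × 0.8643 = 0.02809
Sum = 0.27764
NRR = 0.490 × 0.27764 = 0.13604

0.136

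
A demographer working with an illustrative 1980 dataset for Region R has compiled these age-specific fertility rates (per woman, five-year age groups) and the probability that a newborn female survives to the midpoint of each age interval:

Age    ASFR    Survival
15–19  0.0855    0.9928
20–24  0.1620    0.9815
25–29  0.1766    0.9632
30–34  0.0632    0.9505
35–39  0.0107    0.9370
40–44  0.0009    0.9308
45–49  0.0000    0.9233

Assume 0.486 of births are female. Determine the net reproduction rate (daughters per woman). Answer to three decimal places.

Proportion female at birth = 0.486.
Each age group contributes 5 × ASFR × survival:
  15–19: 5 × 0.0855 × 0.9928 = 0.42442
  20–24: 5 × 0.1620 × 0.9815 = 0.79502
  25–29: 5 × 0.1766 × 0.9632 = 0.85051
  30–34: 5 × 0.0632 × 0.9505 = 0.30036
  35–39: 5 × 0.0107 × 0.9370 = 0.05013
  40–44: 5 × 0.0009 × 0.9308 = 0.00419
  45–49: 5 × 0.0000 × 0.9233 = 0.00000
Sum = 2.42463
NRR = 0.486 × 2.42463 = 1.17837

1.178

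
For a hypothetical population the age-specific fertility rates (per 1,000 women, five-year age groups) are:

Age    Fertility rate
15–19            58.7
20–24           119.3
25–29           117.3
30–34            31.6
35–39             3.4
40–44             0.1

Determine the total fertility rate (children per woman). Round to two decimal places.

1.65

Sum of ASFRs = 58.7 + 119.3 + 117.3 + 31.6 + 3.4 + 0.1 = 330.4
TFR = 5 × 330.4 / 1000 = 1.652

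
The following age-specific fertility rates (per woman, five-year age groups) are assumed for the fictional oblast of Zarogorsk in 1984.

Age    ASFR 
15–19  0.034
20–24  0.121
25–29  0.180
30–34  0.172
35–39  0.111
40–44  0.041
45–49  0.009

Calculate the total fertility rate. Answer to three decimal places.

Sum of ASFRs = 0.034 + 0.121 + 0.180 + 0.172 + 0.111 + 0.041 + 0.009 = 0.668
TFR = 5 × 0.668 = 3.34

3.340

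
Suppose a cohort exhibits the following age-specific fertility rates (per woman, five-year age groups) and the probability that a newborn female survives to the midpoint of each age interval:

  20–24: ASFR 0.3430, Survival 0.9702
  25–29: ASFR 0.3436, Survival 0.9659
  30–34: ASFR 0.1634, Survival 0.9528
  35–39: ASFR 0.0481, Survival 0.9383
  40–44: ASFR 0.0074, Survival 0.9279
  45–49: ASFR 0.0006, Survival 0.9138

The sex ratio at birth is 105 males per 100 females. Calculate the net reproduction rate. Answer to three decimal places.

2.129

Proportion female at birth = 100 / (100 + 105) = 0.48780.
Per-age-group product (5 × ASFR × survival probability):
  20–24: 5 × 0.3430 × 0.9702 = 1.66389
  25–29: 5 × 0.3436 × 0.9659 = 1.65942
  30–34: 5 × 0.1634 × 0.9528 = 0.77844
  35–39: 5 × 0.0481 × 0.9383 = 0.22566
  40–44: 5 × 0.0074 × 0.9279 = 0.03433
  45–49: 5 × 0.0006 × 0.9138 = 0.00274
Sum = 4.36448
NRR = 0.48780 × 4.36448 = 2.12899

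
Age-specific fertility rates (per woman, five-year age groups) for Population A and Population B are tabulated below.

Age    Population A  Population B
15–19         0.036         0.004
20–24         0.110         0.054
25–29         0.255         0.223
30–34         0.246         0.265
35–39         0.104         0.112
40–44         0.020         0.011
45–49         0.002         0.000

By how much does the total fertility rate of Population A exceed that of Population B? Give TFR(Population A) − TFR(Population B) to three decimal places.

0.520

Population A:
  Sum of ASFRs = 0.036 + 0.110 + 0.255 + 0.246 + 0.104 + 0.020 + 0.002 = 0.773
  TFR = 5 × 0.773 = 3.865
Population B:
  Sum of ASFRs = 0.004 + 0.054 + 0.223 + 0.265 + 0.112 + 0.011 + 0.000 = 0.669
  TFR = 5 × 0.669 = 3.345
Difference = 3.865 − 3.345 = 0.52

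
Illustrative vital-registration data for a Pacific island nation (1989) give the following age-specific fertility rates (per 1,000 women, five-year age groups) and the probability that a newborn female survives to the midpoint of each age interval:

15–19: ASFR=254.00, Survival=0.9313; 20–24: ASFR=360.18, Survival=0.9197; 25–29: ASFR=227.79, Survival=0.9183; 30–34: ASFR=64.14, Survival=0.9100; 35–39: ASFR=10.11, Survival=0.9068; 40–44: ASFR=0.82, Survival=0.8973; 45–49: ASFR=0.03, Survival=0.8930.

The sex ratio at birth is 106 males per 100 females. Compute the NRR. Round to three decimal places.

Proportion female at birth = 100 / (100 + 106) = 0.48544.
Weighting each age-specific rate by interval width and survival:
  15–19: 5 × 254.00/1000 × 0.9313 = 1.18275
  20–24: 5 × 360.18/1000 × 0.9197 = 1.65629
  25–29: 5 × 227.79/1000 × 0.9183 = 1.04590
  30–34: 5 × 64.14/1000 × 0.9100 = 0.29184
  35–39: 5 × 10.11/1000 × 0.9068 = 0.04584
  40–44: 5 × 0.82/1000 × 0.8973 = 0.00368
  45–49: 5 × 0.03/1000 × 0.8930 = 0.00013
Sum = 4.22643
NRR = 0.48544 × 4.22643 = 2.05168

2.052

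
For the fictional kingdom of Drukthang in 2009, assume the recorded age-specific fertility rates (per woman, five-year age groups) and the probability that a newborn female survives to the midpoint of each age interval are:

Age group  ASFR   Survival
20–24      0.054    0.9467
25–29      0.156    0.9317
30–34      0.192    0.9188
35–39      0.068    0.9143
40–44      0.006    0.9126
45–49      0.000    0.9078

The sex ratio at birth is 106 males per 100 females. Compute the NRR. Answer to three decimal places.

1.069

Proportion female at birth = 100 / (100 + 106) = 0.48544.
Each age group contributes 5 × ASFR × survival:
  20–24: 5 × 0.054 × 0.9467 = 0.25561
  25–29: 5 × 0.156 × 0.9317 = 0.72673
  30–34: 5 × 0.192 × 0.9188 = 0.88205
  35–39: 5 × 0.068 × 0.9143 = 0.31086
  40–44: 5 × 0.006 × 0.9126 = 0.02738
  45–49: 5 × 0.000 × 0.9078 = 0.00000
Sum = 2.20263
NRR = 0.48544 × 2.20263 = 1.06924
An NRR exceeding 1 indicates intrinsic growth under these rates.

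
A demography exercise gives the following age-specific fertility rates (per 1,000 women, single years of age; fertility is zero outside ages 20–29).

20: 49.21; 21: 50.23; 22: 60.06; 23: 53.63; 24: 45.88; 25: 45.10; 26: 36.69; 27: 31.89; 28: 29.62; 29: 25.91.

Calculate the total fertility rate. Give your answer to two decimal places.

Sum of ASFRs = 49.21 + 50.23 + 60.06 + 53.63 + 45.88 + 45.10 + 36.69 + 31.89 + 29.62 + 25.91 = 428.22
TFR = 428.22 / 1000 = 0.42822

0.43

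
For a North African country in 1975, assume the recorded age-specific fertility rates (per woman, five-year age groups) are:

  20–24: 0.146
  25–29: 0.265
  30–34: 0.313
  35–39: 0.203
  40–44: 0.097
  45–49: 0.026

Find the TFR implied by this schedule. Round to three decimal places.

Sum of ASFRs = 0.146 + 0.265 + 0.313 + 0.203 + 0.097 + 0.026 = 1.050
TFR = 5 × 1.050 = 5.25

5.250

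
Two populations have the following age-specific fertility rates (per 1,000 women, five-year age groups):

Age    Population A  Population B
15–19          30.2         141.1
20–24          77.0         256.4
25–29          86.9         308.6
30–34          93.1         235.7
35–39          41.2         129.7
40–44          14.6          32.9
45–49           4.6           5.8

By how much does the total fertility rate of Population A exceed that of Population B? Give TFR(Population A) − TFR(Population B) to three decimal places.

-3.813

Population A:
  Sum of ASFRs = 30.2 + 77.0 + 86.9 + 93.1 + 41.2 + 14.6 + 4.6 = 347.6
  TFR = 5 × 347.6 / 1000 = 1.738
Population B:
  Sum of ASFRs = 141.1 + 256.4 + 308.6 + 235.7 + 129.7 + 32.9 + 5.8 = 1110.2
  TFR = 5 × 1110.2 / 1000 = 5.551
Difference = 1.738 − 5.551 = -3.813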